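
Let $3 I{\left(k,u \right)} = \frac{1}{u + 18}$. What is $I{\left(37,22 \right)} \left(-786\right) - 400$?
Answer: $- \frac{8131}{20} \approx -406.55$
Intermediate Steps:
$I{\left(k,u \right)} = \frac{1}{3 \left(18 + u\right)}$ ($I{\left(k,u \right)} = \frac{1}{3 \left(u + 18\right)} = \frac{1}{3 \left(18 + u\right)}$)
$I{\left(37,22 \right)} \left(-786\right) - 400 = \frac{1}{3 \left(18 + 22\right)} \left(-786\right) - 400 = \frac{1}{3 \cdot 40} \left(-786\right) - 400 = \frac{1}{3} \cdot \frac{1}{40} \left(-786\right) - 400 = \frac{1}{120} \left(-786\right) - 400 = - \frac{131}{20} - 400 = - \frac{8131}{20}$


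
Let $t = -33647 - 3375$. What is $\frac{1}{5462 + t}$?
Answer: $- \frac{1}{31560} \approx -3.1686 \cdot 10^{-5}$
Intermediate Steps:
$t = -37022$
$\frac{1}{5462 + t} = \frac{1}{5462 - 37022} = \frac{1}{-31560} = - \frac{1}{31560}$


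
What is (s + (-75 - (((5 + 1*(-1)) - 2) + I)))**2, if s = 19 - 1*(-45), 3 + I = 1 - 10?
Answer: 1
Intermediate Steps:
I = -12 (I = -3 + (1 - 10) = -3 - 9 = -12)
s = 64 (s = 19 + 45 = 64)
(s + (-75 - (((5 + 1*(-1)) - 2) + I)))**2 = (64 + (-75 - (((5 + 1*(-1)) - 2) - 12)))**2 = (64 + (-75 - (((5 - 1) - 2) - 12)))**2 = (64 + (-75 - ((4 - 2) - 12)))**2 = (64 + (-75 - (2 - 12)))**2 = (64 + (-75 - 1*(-10)))**2 = (64 + (-75 + 10))**2 = (64 - 65)**2 = (-1)**2 = 1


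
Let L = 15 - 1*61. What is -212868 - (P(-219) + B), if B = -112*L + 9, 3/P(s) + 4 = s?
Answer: -48620464/223 ≈ -2.1803e+5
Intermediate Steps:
L = -46 (L = 15 - 61 = -46)
P(s) = 3/(-4 + s)
B = 5161 (B = -112*(-46) + 9 = 5152 + 9 = 5161)
-212868 - (P(-219) + B) = -212868 - (3/(-4 - 219) + 5161) = -212868 - (3/(-223) + 5161) = -212868 - (3*(-1/223) + 5161) = -212868 - (-3/223 + 5161) = -212868 - 1*1150900/223 = -212868 - 1150900/223 = -48620464/223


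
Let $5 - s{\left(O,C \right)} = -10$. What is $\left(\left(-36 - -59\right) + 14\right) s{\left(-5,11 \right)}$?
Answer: $555$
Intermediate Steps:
$s{\left(O,C \right)} = 15$ ($s{\left(O,C \right)} = 5 - -10 = 5 + 10 = 15$)
$\left(\left(-36 - -59\right) + 14\right) s{\left(-5,11 \right)} = \left(\left(-36 - -59\right) + 14\right) 15 = \left(\left(-36 + 59\right) + 14\right) 15 = \left(23 + 14\right) 15 = 37 \cdot 15 = 555$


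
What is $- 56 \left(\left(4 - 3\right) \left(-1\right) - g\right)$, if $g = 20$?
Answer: $1176$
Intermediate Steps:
$- 56 \left(\left(4 - 3\right) \left(-1\right) - g\right) = - 56 \left(\left(4 - 3\right) \left(-1\right) - 20\right) = - 56 \left(1 \left(-1\right) - 20\right) = - 56 \left(-1 - 20\right) = \left(-56\right) \left(-21\right) = 1176$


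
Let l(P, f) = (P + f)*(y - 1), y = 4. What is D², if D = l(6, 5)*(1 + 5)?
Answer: 39204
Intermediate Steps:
l(P, f) = 3*P + 3*f (l(P, f) = (P + f)*(4 - 1) = (P + f)*3 = 3*P + 3*f)
D = 198 (D = (3*6 + 3*5)*(1 + 5) = (18 + 15)*6 = 33*6 = 198)
D² = 198² = 39204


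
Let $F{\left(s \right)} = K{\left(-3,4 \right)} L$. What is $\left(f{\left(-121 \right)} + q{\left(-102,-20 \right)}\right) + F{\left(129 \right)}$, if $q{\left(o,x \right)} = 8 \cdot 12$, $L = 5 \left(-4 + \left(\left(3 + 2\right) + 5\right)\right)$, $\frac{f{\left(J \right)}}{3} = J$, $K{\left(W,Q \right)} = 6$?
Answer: $-87$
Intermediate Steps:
$f{\left(J \right)} = 3 J$
$L = 30$ ($L = 5 \left(-4 + \left(5 + 5\right)\right) = 5 \left(-4 + 10\right) = 5 \cdot 6 = 30$)
$q{\left(o,x \right)} = 96$
$F{\left(s \right)} = 180$ ($F{\left(s \right)} = 6 \cdot 30 = 180$)
$\left(f{\left(-121 \right)} + q{\left(-102,-20 \right)}\right) + F{\left(129 \right)} = \left(3 \left(-121\right) + 96\right) + 180 = \left(-363 + 96\right) + 180 = -267 + 180 = -87$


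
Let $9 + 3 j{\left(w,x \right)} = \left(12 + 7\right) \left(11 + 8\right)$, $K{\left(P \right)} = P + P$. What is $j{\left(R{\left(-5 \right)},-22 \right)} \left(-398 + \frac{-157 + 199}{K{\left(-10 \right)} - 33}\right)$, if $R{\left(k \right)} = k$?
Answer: $- \frac{7439872}{159} \approx -46792.0$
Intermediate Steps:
$K{\left(P \right)} = 2 P$
$j{\left(w,x \right)} = \frac{352}{3}$ ($j{\left(w,x \right)} = -3 + \frac{\left(12 + 7\right) \left(11 + 8\right)}{3} = -3 + \frac{19 \cdot 19}{3} = -3 + \frac{1}{3} \cdot 361 = -3 + \frac{361}{3} = \frac{352}{3}$)
$j{\left(R{\left(-5 \right)},-22 \right)} \left(-398 + \frac{-157 + 199}{K{\left(-10 \right)} - 33}\right) = \frac{352 \left(-398 + \frac{-157 + 199}{2 \left(-10\right) - 33}\right)}{3} = \frac{352 \left(-398 + \frac{42}{-20 - 33}\right)}{3} = \frac{352 \left(-398 + \frac{42}{-53}\right)}{3} = \frac{352 \left(-398 + 42 \left(- \frac{1}{53}\right)\right)}{3} = \frac{352 \left(-398 - \frac{42}{53}\right)}{3} = \frac{352}{3} \left(- \frac{21136}{53}\right) = - \frac{7439872}{159}$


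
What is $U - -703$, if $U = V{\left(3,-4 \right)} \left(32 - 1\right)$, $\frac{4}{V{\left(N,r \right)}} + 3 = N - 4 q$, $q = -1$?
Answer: $734$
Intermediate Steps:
$V{\left(N,r \right)} = \frac{4}{1 + N}$ ($V{\left(N,r \right)} = \frac{4}{-3 + \left(N - -4\right)} = \frac{4}{-3 + \left(N + 4\right)} = \frac{4}{-3 + \left(4 + N\right)} = \frac{4}{1 + N}$)
$U = 31$ ($U = \frac{4}{1 + 3} \left(32 - 1\right) = \frac{4}{4} \cdot 31 = 4 \cdot \frac{1}{4} \cdot 31 = 1 \cdot 31 = 31$)
$U - -703 = 31 - -703 = 31 + 703 = 734$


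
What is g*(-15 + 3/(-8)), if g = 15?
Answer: -1845/8 ≈ -230.63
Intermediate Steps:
g*(-15 + 3/(-8)) = 15*(-15 + 3/(-8)) = 15*(-15 + 3*(-⅛)) = 15*(-15 - 3/8) = 15*(-123/8) = -1845/8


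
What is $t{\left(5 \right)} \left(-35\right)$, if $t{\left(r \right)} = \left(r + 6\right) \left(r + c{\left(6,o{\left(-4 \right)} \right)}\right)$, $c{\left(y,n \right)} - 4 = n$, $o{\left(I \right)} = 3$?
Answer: $-4620$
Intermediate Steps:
$c{\left(y,n \right)} = 4 + n$
$t{\left(r \right)} = \left(6 + r\right) \left(7 + r\right)$ ($t{\left(r \right)} = \left(r + 6\right) \left(r + \left(4 + 3\right)\right) = \left(6 + r\right) \left(r + 7\right) = \left(6 + r\right) \left(7 + r\right)$)
$t{\left(5 \right)} \left(-35\right) = \left(42 + 5^{2} + 13 \cdot 5\right) \left(-35\right) = \left(42 + 25 + 65\right) \left(-35\right) = 132 \left(-35\right) = -4620$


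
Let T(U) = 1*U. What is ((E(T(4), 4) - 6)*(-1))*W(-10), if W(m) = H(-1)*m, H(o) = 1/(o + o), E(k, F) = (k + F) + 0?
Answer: -10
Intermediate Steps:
T(U) = U
E(k, F) = F + k (E(k, F) = (F + k) + 0 = F + k)
H(o) = 1/(2*o)
W(m) = -m/2 (W(m) = ((½)/(-1))*m = ((½)*(-1))*m = -m/2)
((E(T(4), 4) - 6)*(-1))*W(-10) = (((4 + 4) - 6)*(-1))*(-½*(-10)) = ((8 - 6)*(-1))*5 = (2*(-1))*5 = -2*5 = -10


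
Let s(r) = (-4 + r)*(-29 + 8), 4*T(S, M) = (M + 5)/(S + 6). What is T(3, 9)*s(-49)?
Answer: 2597/6 ≈ 432.83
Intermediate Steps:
T(S, M) = (5 + M)/(4*(6 + S)) (T(S, M) = ((M + 5)/(S + 6))/4 = ((5 + M)/(6 + S))/4 = (5 + M)/(4*(6 + S)))
s(r) = 84 - 21*r (s(r) = (-4 + r)*(-21) = 84 - 21*r)
T(3, 9)*s(-49) = ((5 + 9)/(4*(6 + 3)))*(84 - 21*(-49)) = ((1/4)*14/9)*(84 + 1029) = ((1/4)*(1/9)*14)*1113 = (7/18)*1113 = 2597/6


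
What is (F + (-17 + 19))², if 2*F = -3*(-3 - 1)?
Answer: 64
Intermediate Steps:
F = 6 (F = (-3*(-3 - 1))/2 = (-3*(-4))/2 = (½)*12 = 6)
(F + (-17 + 19))² = (6 + (-17 + 19))² = (6 + 2)² = 8² = 64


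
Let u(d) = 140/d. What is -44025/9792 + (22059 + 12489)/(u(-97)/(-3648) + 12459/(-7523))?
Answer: -75062714223689509/3596633166144 ≈ -20870.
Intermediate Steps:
-44025/9792 + (22059 + 12489)/(u(-97)/(-3648) + 12459/(-7523)) = -44025/9792 + (22059 + 12489)/((140/(-97))/(-3648) + 12459/(-7523)) = -44025*1/9792 + 34548/((140*(-1/97))*(-1/3648) + 12459*(-1/7523)) = -14675/3264 + 34548/(-140/97*(-1/3648) - 12459/7523) = -14675/3264 + 34548/(35/88464 - 12459/7523) = -14675/3264 + 34548/(-1101909671/665514672) = -14675/3264 + 34548*(-665514672/1101909671) = -14675/3264 - 22992200888256/1101909671 = -75062714223689509/3596633166144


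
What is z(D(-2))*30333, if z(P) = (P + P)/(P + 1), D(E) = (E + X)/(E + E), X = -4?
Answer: 181998/5 ≈ 36400.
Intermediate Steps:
D(E) = (-4 + E)/(2*E) (D(E) = (E - 4)/(E + E) = (-4 + E)/((2*E)) = (-4 + E)*(1/(2*E)) = (-4 + E)/(2*E))
z(P) = 2*P/(1 + P) (z(P) = (2*P)/(1 + P) = 2*P/(1 + P))
z(D(-2))*30333 = (2*((½)*(-4 - 2)/(-2))/(1 + (½)*(-4 - 2)/(-2)))*30333 = (2*((½)*(-½)*(-6))/(1 + (½)*(-½)*(-6)))*30333 = (2*(3/2)/(1 + 3/2))*30333 = (2*(3/2)/(5/2))*30333 = (2*(3/2)*(⅖))*30333 = (6/5)*30333 = 181998/5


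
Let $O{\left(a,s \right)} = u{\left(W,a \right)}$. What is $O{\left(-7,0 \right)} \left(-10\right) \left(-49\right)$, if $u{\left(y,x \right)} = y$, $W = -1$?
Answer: $-490$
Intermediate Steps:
$O{\left(a,s \right)} = -1$
$O{\left(-7,0 \right)} \left(-10\right) \left(-49\right) = \left(-1\right) \left(-10\right) \left(-49\right) = 10 \left(-49\right) = -490$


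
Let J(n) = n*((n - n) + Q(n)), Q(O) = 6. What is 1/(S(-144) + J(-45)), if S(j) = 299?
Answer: 1/29 ≈ 0.034483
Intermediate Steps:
J(n) = 6*n (J(n) = n*((n - n) + 6) = n*(0 + 6) = n*6 = 6*n)
1/(S(-144) + J(-45)) = 1/(299 + 6*(-45)) = 1/(299 - 270) = 1/29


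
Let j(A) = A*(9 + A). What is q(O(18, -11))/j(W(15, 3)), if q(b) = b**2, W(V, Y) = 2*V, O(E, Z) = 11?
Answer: 121/1170 ≈ 0.10342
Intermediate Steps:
q(O(18, -11))/j(W(15, 3)) = 11**2/(((2*15)*(9 + 2*15))) = 121/((30*(9 + 30))) = 121/((30*39)) = 121/1170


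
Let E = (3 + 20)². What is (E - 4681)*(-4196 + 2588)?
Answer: 6676416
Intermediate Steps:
E = 529 (E = 23² = 529)
(E - 4681)*(-4196 + 2588) = (529 - 4681)*(-4196 + 2588) = -4152*(-1608) = 6676416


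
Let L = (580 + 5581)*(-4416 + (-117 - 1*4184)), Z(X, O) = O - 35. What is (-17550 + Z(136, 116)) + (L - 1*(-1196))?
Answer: -53721710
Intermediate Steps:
Z(X, O) = -35 + O
L = -53705437 (L = 6161*(-4416 + (-117 - 4184)) = 6161*(-4416 - 4301) = 6161*(-8717) = -53705437)
(-17550 + Z(136, 116)) + (L - 1*(-1196)) = (-17550 + (-35 + 116)) + (-53705437 - 1*(-1196)) = (-17550 + 81) + (-53705437 + 1196) = -17469 - 53704241 = -53721710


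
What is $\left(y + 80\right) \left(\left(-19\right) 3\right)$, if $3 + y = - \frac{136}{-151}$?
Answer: $- \frac{670491}{151} \approx -4440.3$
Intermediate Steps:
$y = - \frac{317}{151}$ ($y = -3 - \frac{136}{-151} = -3 - - \frac{136}{151} = -3 + \frac{136}{151} = - \frac{317}{151} \approx -2.0993$)
$\left(y + 80\right) \left(\left(-19\right) 3\right) = \left(- \frac{317}{151} + 80\right) \left(\left(-19\right) 3\right) = \frac{11763}{151} \left(-57\right) = - \frac{670491}{151}$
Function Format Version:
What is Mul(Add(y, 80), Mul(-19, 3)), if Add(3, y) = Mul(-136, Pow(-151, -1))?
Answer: Rational(-670491, 151) ≈ -4440.3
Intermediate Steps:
y = Rational(-317, 151) (y = Add(-3, Mul(-136, Pow(-151, -1))) = Add(-3, Mul(-136, Rational(-1, 151))) = Add(-3, Rational(136, 151)) = Rational(-317, 151) ≈ -2.0993)
Mul(Add(y, 80), Mul(-19, 3)) = Mul(Add(Rational(-317, 151), 80), Mul(-19, 3)) = Mul(Rational(11763, 151), -57) = Rational(-670491, 151)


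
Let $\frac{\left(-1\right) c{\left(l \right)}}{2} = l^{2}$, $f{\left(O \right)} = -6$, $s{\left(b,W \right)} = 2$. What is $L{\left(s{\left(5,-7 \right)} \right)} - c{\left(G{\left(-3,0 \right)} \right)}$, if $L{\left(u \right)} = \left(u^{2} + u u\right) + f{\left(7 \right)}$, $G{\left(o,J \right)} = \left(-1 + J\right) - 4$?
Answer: $52$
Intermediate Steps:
$G{\left(o,J \right)} = -5 + J$
$c{\left(l \right)} = - 2 l^{2}$
$L{\left(u \right)} = -6 + 2 u^{2}$ ($L{\left(u \right)} = \left(u^{2} + u u\right) - 6 = \left(u^{2} + u^{2}\right) - 6 = 2 u^{2} - 6 = -6 + 2 u^{2}$)
$L{\left(s{\left(5,-7 \right)} \right)} - c{\left(G{\left(-3,0 \right)} \right)} = \left(-6 + 2 \cdot 2^{2}\right) - - 2 \left(-5 + 0\right)^{2} = \left(-6 + 2 \cdot 4\right) - - 2 \left(-5\right)^{2} = \left(-6 + 8\right) - \left(-2\right) 25 = 2 - -50 = 2 + 50 = 52$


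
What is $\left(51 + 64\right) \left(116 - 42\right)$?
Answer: $8510$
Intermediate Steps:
$\left(51 + 64\right) \left(116 - 42\right) = 115 \cdot 74 = 8510$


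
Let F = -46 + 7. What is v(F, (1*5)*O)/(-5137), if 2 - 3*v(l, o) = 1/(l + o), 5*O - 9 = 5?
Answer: -17/128425 ≈ -0.00013237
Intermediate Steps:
O = 14/5 (O = 9/5 + (⅕)*5 = 9/5 + 1 = 14/5 ≈ 2.8000)
F = -39
v(l, o) = ⅔ - 1/(3*(l + o))
v(F, (1*5)*O)/(-5137) = ((-1 + 2*(-39) + 2*((1*5)*(14/5)))/(3*(-39 + (1*5)*(14/5))))/(-5137) = ((-1 - 78 + 2*(5*(14/5)))/(3*(-39 + 5*(14/5))))*(-1/5137) = ((-1 - 78 + 2*14)/(3*(-39 + 14)))*(-1/5137) = ((⅓)*(-1 - 78 + 28)/(-25))*(-1/5137) = ((⅓)*(-1/25)*(-51))*(-1/5137) = (17/25)*(-1/5137) = -17/128425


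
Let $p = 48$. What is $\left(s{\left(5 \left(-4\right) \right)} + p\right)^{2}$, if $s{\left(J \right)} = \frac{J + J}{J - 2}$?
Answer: $\frac{300304}{121} \approx 2481.9$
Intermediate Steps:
$s{\left(J \right)} = \frac{2 J}{-2 + J}$
$\left(s{\left(5 \left(-4\right) \right)} + p\right)^{2} = \left(\frac{2 \cdot 5 \left(-4\right)}{-2 + 5 \left(-4\right)} + 48\right)^{2} = \left(2 \left(-20\right) \frac{1}{-2 - 20} + 48\right)^{2} = \left(2 \left(-20\right) \frac{1}{-22} + 48\right)^{2} = \left(2 \left(-20\right) \left(- \frac{1}{22}\right) + 48\right)^{2} = \left(\frac{20}{11} + 48\right)^{2} = \left(\frac{548}{11}\right)^{2} = \frac{300304}{121}$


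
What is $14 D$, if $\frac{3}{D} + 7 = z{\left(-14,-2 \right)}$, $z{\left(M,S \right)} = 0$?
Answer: $-6$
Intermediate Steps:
$D = - \frac{3}{7}$ ($D = \frac{3}{-7 + 0} = \frac{3}{-7} = 3 \left(- \frac{1}{7}\right) = - \frac{3}{7} \approx -0.42857$)
$14 D = 14 \left(- \frac{3}{7}\right) = -6$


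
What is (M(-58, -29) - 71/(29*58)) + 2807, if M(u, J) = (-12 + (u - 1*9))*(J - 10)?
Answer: 9903545/1682 ≈ 5888.0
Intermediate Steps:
M(u, J) = (-21 + u)*(-10 + J) (M(u, J) = (-12 + (u - 9))*(-10 + J) = (-12 + (-9 + u))*(-10 + J) = (-21 + u)*(-10 + J))
(M(-58, -29) - 71/(29*58)) + 2807 = ((210 - 21*(-29) - 10*(-58) - 29*(-58)) - 71/(29*58)) + 2807 = ((210 + 609 + 580 + 1682) - 71/1682) + 2807 = (3081 - 71*1/1682) + 2807 = (3081 - 71/1682) + 2807 = 5182171/1682 + 2807 = 9903545/1682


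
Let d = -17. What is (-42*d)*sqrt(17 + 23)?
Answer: 1428*sqrt(10) ≈ 4515.7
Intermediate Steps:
(-42*d)*sqrt(17 + 23) = (-42*(-17))*sqrt(17 + 23) = 714*sqrt(40) = 714*(2*sqrt(10)) = 1428*sqrt(10)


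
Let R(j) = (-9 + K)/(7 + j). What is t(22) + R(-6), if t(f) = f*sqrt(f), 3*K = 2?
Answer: -25/3 + 22*sqrt(22) ≈ 94.856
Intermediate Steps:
K = 2/3 (K = (1/3)*2 = 2/3 ≈ 0.66667)
R(j) = -25/(3*(7 + j)) (R(j) = (-9 + 2/3)/(7 + j) = -25/(3*(7 + j)))
t(f) = f**(3/2)
t(22) + R(-6) = 22**(3/2) - 25/(21 + 3*(-6)) = 22*sqrt(22) - 25/(21 - 18) = 22*sqrt(22) - 25/3 = -25/3 + 22*sqrt(22)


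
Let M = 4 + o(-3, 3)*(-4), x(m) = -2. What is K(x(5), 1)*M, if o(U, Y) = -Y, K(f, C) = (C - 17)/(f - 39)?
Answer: 256/41 ≈ 6.2439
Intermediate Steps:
K(f, C) = (-17 + C)/(-39 + f)
M = 16 (M = 4 - 1*3*(-4) = 4 - 3*(-4) = 4 + 12 = 16)
K(x(5), 1)*M = ((-17 + 1)/(-39 - 2))*16 = (-16/(-41))*16 = -1/41*(-16)*16 = (16/41)*16 = 256/41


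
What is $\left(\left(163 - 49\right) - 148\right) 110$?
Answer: $-3740$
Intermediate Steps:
$\left(\left(163 - 49\right) - 148\right) 110 = \left(114 - 148\right) 110 = \left(-34\right) 110 = -3740$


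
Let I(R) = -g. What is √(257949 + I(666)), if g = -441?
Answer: 9*√3190 ≈ 508.32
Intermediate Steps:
I(R) = 441 (I(R) = -1*(-441) = 441)
√(257949 + I(666)) = √(257949 + 441) = √258390 = 9*√3190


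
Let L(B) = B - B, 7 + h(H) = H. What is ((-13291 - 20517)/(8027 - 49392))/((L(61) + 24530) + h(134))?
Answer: 33808/1019936805 ≈ 3.3147e-5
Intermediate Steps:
h(H) = -7 + H
L(B) = 0
((-13291 - 20517)/(8027 - 49392))/((L(61) + 24530) + h(134)) = ((-13291 - 20517)/(8027 - 49392))/((0 + 24530) + (-7 + 134)) = (-33808/(-41365))/(24530 + 127) = -33808*(-1/41365)/24657 = (33808/41365)*(1/24657) = 33808/1019936805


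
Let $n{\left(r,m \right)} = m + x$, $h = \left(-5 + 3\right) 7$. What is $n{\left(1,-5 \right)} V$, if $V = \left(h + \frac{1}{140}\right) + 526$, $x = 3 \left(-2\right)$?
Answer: $- \frac{788491}{140} \approx -5632.1$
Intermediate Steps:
$x = -6$
$h = -14$ ($h = \left(-2\right) 7 = -14$)
$V = \frac{71681}{140}$ ($V = \left(-14 + \frac{1}{140}\right) + 526 = - \frac{1959}{140} + 526 = \frac{71681}{140} \approx 512.01$)
$n{\left(r,m \right)} = -6 + m$ ($n{\left(r,m \right)} = m - 6 = -6 + m$)
$n{\left(1,-5 \right)} V = \left(-6 - 5\right) \frac{71681}{140} = \left(-11\right) \frac{71681}{140} = - \frac{788491}{140}$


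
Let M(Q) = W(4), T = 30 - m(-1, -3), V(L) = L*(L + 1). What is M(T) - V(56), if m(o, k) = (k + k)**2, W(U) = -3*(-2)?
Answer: -3186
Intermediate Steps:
W(U) = 6
V(L) = L*(1 + L)
m(o, k) = 4*k**2 (m(o, k) = (2*k)**2 = 4*k**2)
T = -6 (T = 30 - 4*(-3)**2 = 30 - 4*9 = 30 - 1*36 = 30 - 36 = -6)
M(Q) = 6
M(T) - V(56) = 6 - 56*(1 + 56) = 6 - 56*57 = 6 - 1*3192 = 6 - 3192 = -3186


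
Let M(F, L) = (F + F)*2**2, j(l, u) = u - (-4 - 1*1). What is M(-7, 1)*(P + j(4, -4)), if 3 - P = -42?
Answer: -2576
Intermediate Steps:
j(l, u) = 5 + u (j(l, u) = u - (-4 - 1) = u - 1*(-5) = u + 5 = 5 + u)
M(F, L) = 8*F (M(F, L) = (2*F)*4 = 8*F)
P = 45 (P = 3 - 1*(-42) = 3 + 42 = 45)
M(-7, 1)*(P + j(4, -4)) = (8*(-7))*(45 + (5 - 4)) = -56*(45 + 1) = -56*46 = -2576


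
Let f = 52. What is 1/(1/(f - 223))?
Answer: -171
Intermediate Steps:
1/(1/(f - 223)) = 1/(1/(52 - 223)) = 1/(1/(-171)) = 1/(-1/171) = -171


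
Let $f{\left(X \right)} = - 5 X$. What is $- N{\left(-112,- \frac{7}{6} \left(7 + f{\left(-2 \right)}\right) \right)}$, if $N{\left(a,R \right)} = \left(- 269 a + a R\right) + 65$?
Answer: $- \frac{97243}{3} \approx -32414.0$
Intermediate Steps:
$N{\left(a,R \right)} = 65 - 269 a + R a$ ($N{\left(a,R \right)} = \left(- 269 a + R a\right) + 65 = 65 - 269 a + R a$)
$- N{\left(-112,- \frac{7}{6} \left(7 + f{\left(-2 \right)}\right) \right)} = - (65 - -30128 + - \frac{7}{6} \left(7 - -10\right) \left(-112\right)) = - (65 + 30128 + \left(-7\right) \frac{1}{6} \left(7 + 10\right) \left(-112\right)) = - (65 + 30128 + \left(- \frac{7}{6}\right) 17 \left(-112\right)) = - (65 + 30128 - - \frac{6664}{3}) = - (65 + 30128 + \frac{6664}{3}) = \left(-1\right) \frac{97243}{3} = - \frac{97243}{3}$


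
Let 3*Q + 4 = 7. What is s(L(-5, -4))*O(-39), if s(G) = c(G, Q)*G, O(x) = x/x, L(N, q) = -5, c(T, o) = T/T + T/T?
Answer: -10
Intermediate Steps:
Q = 1 (Q = -4/3 + (⅓)*7 = -4/3 + 7/3 = 1)
c(T, o) = 2 (c(T, o) = 1 + 1 = 2)
O(x) = 1
s(G) = 2*G
s(L(-5, -4))*O(-39) = (2*(-5))*1 = -10*1 = -10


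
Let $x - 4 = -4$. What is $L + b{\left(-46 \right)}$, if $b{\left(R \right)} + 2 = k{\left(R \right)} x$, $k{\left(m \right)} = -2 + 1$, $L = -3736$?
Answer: $-3738$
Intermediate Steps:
$x = 0$ ($x = 4 - 4 = 0$)
$k{\left(m \right)} = -1$
$b{\left(R \right)} = -2$ ($b{\left(R \right)} = -2 - 0 = -2 + 0 = -2$)
$L + b{\left(-46 \right)} = -3736 - 2 = -3738$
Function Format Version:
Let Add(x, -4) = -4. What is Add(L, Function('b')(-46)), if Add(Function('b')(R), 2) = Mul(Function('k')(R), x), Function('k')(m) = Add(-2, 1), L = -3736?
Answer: -3738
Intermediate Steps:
x = 0 (x = Add(4, -4) = 0)
Function('k')(m) = -1
Function('b')(R) = -2 (Function('b')(R) = Add(-2, Mul(-1, 0)) = Add(-2, 0) = -2)
Add(L, Function('b')(-46)) = Add(-3736, -2) = -3738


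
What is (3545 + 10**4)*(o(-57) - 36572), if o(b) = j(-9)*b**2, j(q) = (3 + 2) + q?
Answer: -671398560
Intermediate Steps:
j(q) = 5 + q
o(b) = -4*b**2 (o(b) = (5 - 9)*b**2 = -4*b**2)
(3545 + 10**4)*(o(-57) - 36572) = (3545 + 10**4)*(-4*(-57)**2 - 36572) = (3545 + 10000)*(-4*3249 - 36572) = 13545*(-12996 - 36572) = 13545*(-49568) = -671398560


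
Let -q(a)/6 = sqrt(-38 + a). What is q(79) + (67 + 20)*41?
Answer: 3567 - 6*sqrt(41) ≈ 3528.6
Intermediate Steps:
q(a) = -6*sqrt(-38 + a)
q(79) + (67 + 20)*41 = -6*sqrt(-38 + 79) + (67 + 20)*41 = -6*sqrt(41) + 87*41 = -6*sqrt(41) + 3567 = 3567 - 6*sqrt(41)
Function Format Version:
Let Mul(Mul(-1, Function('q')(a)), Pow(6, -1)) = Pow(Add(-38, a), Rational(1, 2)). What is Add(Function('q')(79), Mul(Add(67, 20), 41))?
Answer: Add(3567, Mul(-6, Pow(41, Rational(1, 2)))) ≈ 3528.6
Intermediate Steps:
Function('q')(a) = Mul(-6, Pow(Add(-38, a), Rational(1, 2)))
Add(Function('q')(79), Mul(Add(67, 20), 41)) = Add(Mul(-6, Pow(Add(-38, 79), Rational(1, 2))), Mul(Add(67, 20), 41)) = Add(Mul(-6, Pow(41, Rational(1, 2))), Mul(87, 41)) = Add(Mul(-6, Pow(41, Rational(1, 2))), 3567) = Add(3567, Mul(-6, Pow(41, Rational(1, 2))))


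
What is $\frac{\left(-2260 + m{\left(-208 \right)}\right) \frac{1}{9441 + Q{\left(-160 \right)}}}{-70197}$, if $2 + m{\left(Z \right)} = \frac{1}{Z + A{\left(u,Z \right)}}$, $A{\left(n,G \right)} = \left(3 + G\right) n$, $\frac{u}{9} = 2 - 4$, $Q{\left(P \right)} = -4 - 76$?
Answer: $\frac{7876283}{2288071355394} \approx 3.4423 \cdot 10^{-6}$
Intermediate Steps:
$Q{\left(P \right)} = -80$ ($Q{\left(P \right)} = -4 - 76 = -80$)
$u = -18$ ($u = 9 \left(2 - 4\right) = 9 \left(-2\right) = -18$)
$A{\left(n,G \right)} = n \left(3 + G\right)$
$m{\left(Z \right)} = -2 + \frac{1}{-54 - 17 Z}$ ($m{\left(Z \right)} = -2 + \frac{1}{Z - 18 \left(3 + Z\right)} = -2 + \frac{1}{Z - \left(54 + 18 Z\right)} = -2 + \frac{1}{-54 - 17 Z}$)
$\frac{\left(-2260 + m{\left(-208 \right)}\right) \frac{1}{9441 + Q{\left(-160 \right)}}}{-70197} = \frac{\left(-2260 + \frac{109 + 34 \left(-208\right)}{-54 - -3536}\right) \frac{1}{9441 - 80}}{-70197} = \frac{-2260 + \frac{109 - 7072}{-54 + 3536}}{9361} \left(- \frac{1}{70197}\right) = \left(-2260 + \frac{1}{3482} \left(-6963\right)\right) \frac{1}{9361} \left(- \frac{1}{70197}\right) = \left(-2260 - \frac{6963}{3482}\right) \frac{1}{9361} \left(- \frac{1}{70197}\right) = \left(- \frac{7876283}{3482}\right) \frac{1}{9361} \left(- \frac{1}{70197}\right) = \left(- \frac{7876283}{32595002}\right) \left(- \frac{1}{70197}\right) = \frac{7876283}{2288071355394}$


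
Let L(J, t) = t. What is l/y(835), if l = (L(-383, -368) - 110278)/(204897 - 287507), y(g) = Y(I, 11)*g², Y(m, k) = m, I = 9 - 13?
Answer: -55323/115195514500 ≈ -4.8025e-7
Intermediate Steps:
I = -4
y(g) = -4*g²
l = 55323/41305 (l = (-368 - 110278)/(204897 - 287507) = -110646/(-82610) = -110646*(-1/82610) = 55323/41305 ≈ 1.3394)
l/y(835) = 55323/(41305*((-4*835²))) = 55323/(41305*((-4*697225))) = (55323/41305)/(-2788900) = (55323/41305)*(-1/2788900) = -55323/115195514500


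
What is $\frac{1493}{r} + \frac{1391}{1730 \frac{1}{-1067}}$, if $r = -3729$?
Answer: $- \frac{5537153503}{6451170} \approx -858.32$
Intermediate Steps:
$\frac{1493}{r} + \frac{1391}{1730 \frac{1}{-1067}} = \frac{1493}{-3729} + \frac{1391}{1730 \frac{1}{-1067}} = 1493 \left(- \frac{1}{3729}\right) + \frac{1391}{1730 \left(- \frac{1}{1067}\right)} = - \frac{1493}{3729} + \frac{1391}{- \frac{1730}{1067}} = - \frac{1493}{3729} + 1391 \left(- \frac{1067}{1730}\right) = - \frac{1493}{3729} - \frac{1484197}{1730} = - \frac{5537153503}{6451170}$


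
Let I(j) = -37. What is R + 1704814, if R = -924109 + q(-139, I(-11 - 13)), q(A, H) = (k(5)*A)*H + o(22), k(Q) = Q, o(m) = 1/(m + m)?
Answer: 35482481/44 ≈ 8.0642e+5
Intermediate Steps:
o(m) = 1/(2*m)
q(A, H) = 1/44 + 5*A*H (q(A, H) = (5*A)*H + (½)/22 = 5*A*H + (½)*(1/22) = 5*A*H + 1/44 = 1/44 + 5*A*H)
R = -39529335/44 (R = -924109 + (1/44 + 5*(-139)*(-37)) = -924109 + (1/44 + 25715) = -924109 + 1131461/44 = -39529335/44 ≈ -8.9839e+5)
R + 1704814 = -39529335/44 + 1704814 = 35482481/44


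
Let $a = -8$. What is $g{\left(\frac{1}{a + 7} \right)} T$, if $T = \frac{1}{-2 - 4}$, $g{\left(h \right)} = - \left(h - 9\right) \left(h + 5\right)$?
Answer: $- \frac{20}{3} \approx -6.6667$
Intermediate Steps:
$g{\left(h \right)} = - \left(-9 + h\right) \left(5 + h\right)$
$T = - \frac{1}{6}$ ($T = \frac{1}{-6} = - \frac{1}{6} \approx -0.16667$)
$g{\left(\frac{1}{a + 7} \right)} T = \left(45 - \left(\frac{1}{-8 + 7}\right)^{2} + \frac{4}{-8 + 7}\right) \left(- \frac{1}{6}\right) = \left(45 - \left(\frac{1}{-1}\right)^{2} + \frac{4}{-1}\right) \left(- \frac{1}{6}\right) = \left(45 - \left(-1\right)^{2} + 4 \left(-1\right)\right) \left(- \frac{1}{6}\right) = \left(45 - 1 - 4\right) \left(- \frac{1}{6}\right) = 40 \left(- \frac{1}{6}\right) = - \frac{20}{3}$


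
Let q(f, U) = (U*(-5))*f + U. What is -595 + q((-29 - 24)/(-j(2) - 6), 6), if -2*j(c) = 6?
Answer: -1119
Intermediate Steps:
j(c) = -3 (j(c) = -½*6 = -3)
q(f, U) = U - 5*U*f (q(f, U) = (-5*U)*f + U = -5*U*f + U = U - 5*U*f)
-595 + q((-29 - 24)/(-j(2) - 6), 6) = -595 + 6*(1 - 5*(-29 - 24)/(-1*(-3) - 6)) = -595 + 6*(1 - (-265)/(3 - 6)) = -595 + 6*(1 - (-265)/(-3)) = -595 + 6*(1 - (-265)*(-1)/3) = -595 + 6*(1 - 5*53/3) = -595 + 6*(1 - 265/3) = -595 + 6*(-262/3) = -595 - 524 = -1119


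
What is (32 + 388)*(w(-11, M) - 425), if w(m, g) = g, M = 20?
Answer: -170100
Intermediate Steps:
(32 + 388)*(w(-11, M) - 425) = (32 + 388)*(20 - 425) = 420*(-405) = -170100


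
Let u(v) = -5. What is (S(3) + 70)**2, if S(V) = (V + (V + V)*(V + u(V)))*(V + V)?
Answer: 256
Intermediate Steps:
S(V) = 2*V*(V + 2*V*(-5 + V)) (S(V) = (V + (V + V)*(V - 5))*(V + V) = (V + (2*V)*(-5 + V))*(2*V) = (V + 2*V*(-5 + V))*(2*V) = 2*V*(V + 2*V*(-5 + V)))
(S(3) + 70)**2 = (3**2*(-18 + 4*3) + 70)**2 = (9*(-18 + 12) + 70)**2 = (9*(-6) + 70)**2 = (-54 + 70)**2 = 16**2 = 256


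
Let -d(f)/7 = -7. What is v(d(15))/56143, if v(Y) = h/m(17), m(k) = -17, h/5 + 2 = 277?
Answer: -1375/954431 ≈ -0.0014406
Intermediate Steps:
h = 1375 (h = -10 + 5*277 = -10 + 1385 = 1375)
d(f) = 49 (d(f) = -7*(-7) = 49)
v(Y) = -1375/17 (v(Y) = 1375/(-17) = 1375*(-1/17) = -1375/17)
v(d(15))/56143 = -1375/17/56143 = -1375/17*1/56143 = -1375/954431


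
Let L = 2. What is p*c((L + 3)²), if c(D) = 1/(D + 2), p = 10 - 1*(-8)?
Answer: ⅔ ≈ 0.66667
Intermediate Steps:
p = 18 (p = 10 + 8 = 18)
c(D) = 1/(2 + D)
p*c((L + 3)²) = 18/(2 + (2 + 3)²) = 18/(2 + 5²) = 18/(2 + 25) = 18/27 = 18*(1/27) = ⅔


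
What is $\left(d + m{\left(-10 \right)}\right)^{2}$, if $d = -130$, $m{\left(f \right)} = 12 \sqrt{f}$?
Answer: $15460 - 3120 i \sqrt{10} \approx 15460.0 - 9866.3 i$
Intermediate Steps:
$\left(d + m{\left(-10 \right)}\right)^{2} = \left(-130 + 12 \sqrt{-10}\right)^{2} = \left(-130 + 12 i \sqrt{10}\right)^{2}$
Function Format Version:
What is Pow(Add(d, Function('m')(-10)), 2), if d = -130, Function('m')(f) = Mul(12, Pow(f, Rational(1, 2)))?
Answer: Add(15460, Mul(-3120, I, Pow(10, Rational(1, 2)))) ≈ Add(15460., Mul(-9866.3, I))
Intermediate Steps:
Pow(Add(d, Function('m')(-10)), 2) = Pow(Add(-130, Mul(12, Pow(-10, Rational(1, 2)))), 2) = Pow(Add(-130, Mul(12, Mul(I, Pow(10, Rational(1, 2))))), 2) = Pow(Add(-130, Mul(12, I, Pow(10, Rational(1, 2)))), 2)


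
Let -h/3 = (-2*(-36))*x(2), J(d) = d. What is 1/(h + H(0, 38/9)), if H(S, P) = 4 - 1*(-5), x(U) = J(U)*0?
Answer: ⅑ ≈ 0.11111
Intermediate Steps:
x(U) = 0 (x(U) = U*0 = 0)
h = 0 (h = -3*(-2*(-36))*0 = -216*0 = -3*0 = 0)
H(S, P) = 9 (H(S, P) = 4 + 5 = 9)
1/(h + H(0, 38/9)) = 1/(0 + 9) = 1/9 = ⅑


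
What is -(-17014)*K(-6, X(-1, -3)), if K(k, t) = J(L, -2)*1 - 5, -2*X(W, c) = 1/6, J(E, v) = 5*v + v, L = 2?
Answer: -289238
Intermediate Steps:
J(E, v) = 6*v
X(W, c) = -1/12 (X(W, c) = -½/6 = -½*⅙ = -1/12)
K(k, t) = -17 (K(k, t) = (6*(-2))*1 - 5 = -12*1 - 5 = -12 - 5 = -17)
-(-17014)*K(-6, X(-1, -3)) = -(-17014)*(-17) = -17014*17 = -289238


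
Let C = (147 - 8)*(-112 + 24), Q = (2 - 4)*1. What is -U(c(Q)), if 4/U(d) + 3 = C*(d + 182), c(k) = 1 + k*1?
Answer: 4/2213995 ≈ 1.8067e-6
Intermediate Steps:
Q = -2 (Q = -2*1 = -2)
C = -12232 (C = 139*(-88) = -12232)
c(k) = 1 + k
U(d) = 4/(-2226227 - 12232*d) (U(d) = 4/(-3 - 12232*(d + 182)) = 4/(-3 - 12232*(182 + d)) = 4/(-3 + (-2226224 - 12232*d)) = 4/(-2226227 - 12232*d))
-U(c(Q)) = -(-4)/(2226227 + 12232*(1 - 2)) = -(-4)/(2226227 + 12232*(-1)) = -(-4)/(2226227 - 12232) = -(-4)/2213995 = -1*(-4/2213995) = 4/2213995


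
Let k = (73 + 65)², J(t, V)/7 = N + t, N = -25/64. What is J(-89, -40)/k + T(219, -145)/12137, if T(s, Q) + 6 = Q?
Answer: -223363885/4930923264 ≈ -0.045299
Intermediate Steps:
N = -25/64 (N = -25*1/64 = -25/64 ≈ -0.39063)
T(s, Q) = -6 + Q
J(t, V) = -175/64 + 7*t (J(t, V) = 7*(-25/64 + t) = -175/64 + 7*t)
k = 19044 (k = 138² = 19044)
J(-89, -40)/k + T(219, -145)/12137 = (-175/64 + 7*(-89))/19044 + (-6 - 145)/12137 = (-175/64 - 623)*(1/19044) - 151*1/12137 = -40047/64*1/19044 - 151/12137 = -13349/406272 - 151/12137 = -223363885/4930923264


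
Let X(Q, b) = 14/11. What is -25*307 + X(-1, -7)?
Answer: -84411/11 ≈ -7673.7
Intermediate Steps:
X(Q, b) = 14/11 (X(Q, b) = 14*(1/11) = 14/11)
-25*307 + X(-1, -7) = -25*307 + 14/11 = -7675 + 14/11 = -84411/11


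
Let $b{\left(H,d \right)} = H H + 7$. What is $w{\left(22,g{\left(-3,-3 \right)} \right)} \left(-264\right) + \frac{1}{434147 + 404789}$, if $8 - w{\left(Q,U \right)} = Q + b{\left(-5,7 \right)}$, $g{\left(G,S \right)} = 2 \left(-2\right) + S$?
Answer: $\frac{10188038785}{838936} \approx 12144.0$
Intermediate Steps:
$g{\left(G,S \right)} = -4 + S$
$b{\left(H,d \right)} = 7 + H^{2}$ ($b{\left(H,d \right)} = H^{2} + 7 = 7 + H^{2}$)
$w{\left(Q,U \right)} = -24 - Q$ ($w{\left(Q,U \right)} = 8 - \left(Q + \left(7 + \left(-5\right)^{2}\right)\right) = 8 - \left(Q + \left(7 + 25\right)\right) = 8 - \left(Q + 32\right) = 8 - \left(32 + Q\right) = -24 - Q$)
$w{\left(22,g{\left(-3,-3 \right)} \right)} \left(-264\right) + \frac{1}{434147 + 404789} = \left(-24 - 22\right) \left(-264\right) + \frac{1}{434147 + 404789} = \left(-24 - 22\right) \left(-264\right) + \frac{1}{838936} = \left(-46\right) \left(-264\right) + \frac{1}{838936} = 12144 + \frac{1}{838936} = \frac{10188038785}{838936}$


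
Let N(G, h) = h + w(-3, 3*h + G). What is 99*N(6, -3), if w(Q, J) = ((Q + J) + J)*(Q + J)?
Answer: 5049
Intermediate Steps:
w(Q, J) = (J + Q)*(Q + 2*J) (w(Q, J) = ((J + Q) + J)*(J + Q) = (Q + 2*J)*(J + Q) = (J + Q)*(Q + 2*J))
N(G, h) = 9 - 26*h - 9*G + 2*(G + 3*h)**2 (N(G, h) = h + ((-3)**2 + 2*(3*h + G)**2 + 3*(3*h + G)*(-3)) = h + (9 + 2*(G + 3*h)**2 + 3*(G + 3*h)*(-3)) = h + (9 + 2*(G + 3*h)**2 + (-27*h - 9*G)) = h + (9 - 27*h - 9*G + 2*(G + 3*h)**2) = 9 - 26*h - 9*G + 2*(G + 3*h)**2)
99*N(6, -3) = 99*(9 - 26*(-3) - 9*6 + 2*(6 + 3*(-3))**2) = 99*(9 + 78 - 54 + 2*(6 - 9)**2) = 99*(9 + 78 - 54 + 2*(-3)**2) = 99*(9 + 78 - 54 + 2*9) = 99*(9 + 78 - 54 + 18) = 99*51 = 5049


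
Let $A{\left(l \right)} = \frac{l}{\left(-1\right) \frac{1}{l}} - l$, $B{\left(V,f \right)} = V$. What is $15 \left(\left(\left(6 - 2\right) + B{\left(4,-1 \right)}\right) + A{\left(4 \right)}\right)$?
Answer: $-180$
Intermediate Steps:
$A{\left(l \right)} = - l - l^{2}$ ($A{\left(l \right)} = l \left(- l\right) - l = - l^{2} - l = - l - l^{2}$)
$15 \left(\left(\left(6 - 2\right) + B{\left(4,-1 \right)}\right) + A{\left(4 \right)}\right) = 15 \left(\left(\left(6 - 2\right) + 4\right) - 4 \left(1 + 4\right)\right) = 15 \left(\left(4 + 4\right) - 4 \cdot 5\right) = 15 \left(8 - 20\right) = 15 \left(-12\right) = -180$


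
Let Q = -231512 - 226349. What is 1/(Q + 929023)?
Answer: 1/471162 ≈ 2.1224e-6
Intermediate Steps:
Q = -457861
1/(Q + 929023) = 1/(-457861 + 929023) = 1/471162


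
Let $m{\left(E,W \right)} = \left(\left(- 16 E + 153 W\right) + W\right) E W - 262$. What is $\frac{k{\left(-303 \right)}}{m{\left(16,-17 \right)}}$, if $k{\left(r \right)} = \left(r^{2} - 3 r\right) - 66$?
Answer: $\frac{6618}{55819} \approx 0.11856$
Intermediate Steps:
$m{\left(E,W \right)} = -262 + E W \left(- 16 E + 154 W\right)$ ($m{\left(E,W \right)} = \left(- 16 E + 154 W\right) E W - 262 = E \left(- 16 E + 154 W\right) W - 262 = E W \left(- 16 E + 154 W\right) - 262 = -262 + E W \left(- 16 E + 154 W\right)$)
$k{\left(r \right)} = -66 + r^{2} - 3 r$
$\frac{k{\left(-303 \right)}}{m{\left(16,-17 \right)}} = \frac{-66 + \left(-303\right)^{2} - -909}{-262 - - 272 \cdot 16^{2} + 154 \cdot 16 \left(-17\right)^{2}} = \frac{-66 + 91809 + 909}{-262 - \left(-272\right) 256 + 154 \cdot 16 \cdot 289} = \frac{92652}{-262 + 69632 + 712096} = \frac{92652}{781466} = 92652 \cdot \frac{1}{781466} = \frac{6618}{55819}$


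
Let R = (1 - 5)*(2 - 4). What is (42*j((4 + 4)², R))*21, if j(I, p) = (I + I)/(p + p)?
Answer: 7056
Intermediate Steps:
R = 8 (R = -4*(-2) = 8)
j(I, p) = I/p (j(I, p) = (2*I)/((2*p)) = (2*I)*(1/(2*p)) = I/p)
(42*j((4 + 4)², R))*21 = (42*((4 + 4)²/8))*21 = (42*(8²*(⅛)))*21 = (42*(64*(⅛)))*21 = (42*8)*21 = 336*21 = 7056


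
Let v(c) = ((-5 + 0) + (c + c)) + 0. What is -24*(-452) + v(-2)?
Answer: 10839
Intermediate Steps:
v(c) = -5 + 2*c (v(c) = (-5 + 2*c) + 0 = -5 + 2*c)
-24*(-452) + v(-2) = -24*(-452) + (-5 + 2*(-2)) = 10848 + (-5 - 4) = 10848 - 9 = 10839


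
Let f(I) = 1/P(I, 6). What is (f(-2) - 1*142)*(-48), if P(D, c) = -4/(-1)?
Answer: 6804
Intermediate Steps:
P(D, c) = 4 (P(D, c) = -4*(-1) = 4)
f(I) = 1/4
(f(-2) - 1*142)*(-48) = (1/4 - 1*142)*(-48) = (1/4 - 142)*(-48) = -567/4*(-48) = 6804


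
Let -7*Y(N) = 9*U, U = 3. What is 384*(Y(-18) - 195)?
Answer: -534528/7 ≈ -76361.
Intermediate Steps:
Y(N) = -27/7 (Y(N) = -9*3/7 = -⅐*27 = -27/7)
384*(Y(-18) - 195) = 384*(-27/7 - 195) = 384*(-1392/7) = -534528/7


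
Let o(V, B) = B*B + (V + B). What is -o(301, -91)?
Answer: -8491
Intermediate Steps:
o(V, B) = B + V + B² (o(V, B) = B² + (B + V) = B + V + B²)
-o(301, -91) = -(-91 + 301 + (-91)²) = -(-91 + 301 + 8281) = -1*8491 = -8491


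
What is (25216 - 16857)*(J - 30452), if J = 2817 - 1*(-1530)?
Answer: -218211695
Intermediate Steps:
J = 4347 (J = 2817 + 1530 = 4347)
(25216 - 16857)*(J - 30452) = (25216 - 16857)*(4347 - 30452) = 8359*(-26105) = -218211695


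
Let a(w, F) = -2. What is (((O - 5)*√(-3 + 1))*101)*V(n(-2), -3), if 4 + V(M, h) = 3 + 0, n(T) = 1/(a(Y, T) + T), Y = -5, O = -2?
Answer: 707*I*√2 ≈ 999.85*I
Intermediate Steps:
n(T) = 1/(-2 + T)
V(M, h) = -1 (V(M, h) = -4 + (3 + 0) = -4 + 3 = -1)
(((O - 5)*√(-3 + 1))*101)*V(n(-2), -3) = (((-2 - 5)*√(-3 + 1))*101)*(-1) = (-7*I*√2*101)*(-1) = -707*I*√2*(-1) = 707*I*√2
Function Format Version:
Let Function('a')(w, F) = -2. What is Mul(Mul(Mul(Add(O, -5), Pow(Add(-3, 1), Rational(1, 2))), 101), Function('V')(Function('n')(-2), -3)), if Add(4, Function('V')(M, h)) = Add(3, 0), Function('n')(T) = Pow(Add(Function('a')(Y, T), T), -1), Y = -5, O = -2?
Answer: Mul(707, I, Pow(2, Rational(1, 2))) ≈ Mul(999.85, I)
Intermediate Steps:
Function('n')(T) = Pow(Add(-2, T), -1)
Function('V')(M, h) = -1 (Function('V')(M, h) = Add(-4, Add(3, 0)) = Add(-4, 3) = -1)
Mul(Mul(Mul(Add(O, -5), Pow(Add(-3, 1), Rational(1, 2))), 101), Function('V')(Function('n')(-2), -3)) = Mul(Mul(Mul(Add(-2, -5), Pow(Add(-3, 1), Rational(1, 2))), 101), -1) = Mul(Mul(Mul(-7, Pow(-2, Rational(1, 2))), 101), -1) = Mul(Mul(Mul(-7, Mul(I, Pow(2, Rational(1, 2)))), 101), -1) = Mul(Mul(Mul(-7, I, Pow(2, Rational(1, 2))), 101), -1) = Mul(Mul(-707, I, Pow(2, Rational(1, 2))), -1) = Mul(707, I, Pow(2, Rational(1, 2)))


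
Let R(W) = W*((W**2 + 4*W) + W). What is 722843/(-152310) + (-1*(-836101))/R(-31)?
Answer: -1172641117/30690465 ≈ -38.209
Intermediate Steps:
R(W) = W*(W**2 + 5*W)
722843/(-152310) + (-1*(-836101))/R(-31) = 722843/(-152310) + (-1*(-836101))/(((-31)**2*(5 - 31))) = 722843*(-1/152310) + 836101/((961*(-26))) = -722843/152310 + 836101/(-24986) = -722843/152310 + 836101*(-1/24986) = -722843/152310 - 26971/806 = -1172641117/30690465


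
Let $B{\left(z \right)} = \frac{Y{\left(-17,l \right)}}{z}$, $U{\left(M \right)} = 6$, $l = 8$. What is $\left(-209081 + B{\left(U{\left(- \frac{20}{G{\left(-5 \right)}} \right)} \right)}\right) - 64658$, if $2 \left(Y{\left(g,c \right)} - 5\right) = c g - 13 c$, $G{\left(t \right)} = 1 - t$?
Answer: $- \frac{1642549}{6} \approx -2.7376 \cdot 10^{5}$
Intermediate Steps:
$Y{\left(g,c \right)} = 5 - \frac{13 c}{2} + \frac{c g}{2}$ ($Y{\left(g,c \right)} = 5 + \frac{c g - 13 c}{2} = 5 + \frac{- 13 c + c g}{2} = 5 + \left(- \frac{13 c}{2} + \frac{c g}{2}\right) = 5 - \frac{13 c}{2} + \frac{c g}{2}$)
$B{\left(z \right)} = - \frac{115}{z}$ ($B{\left(z \right)} = \frac{5 - 52 + \frac{1}{2} \cdot 8 \left(-17\right)}{z} = \frac{5 - 52 - 68}{z} = - \frac{115}{z}$)
$\left(-209081 + B{\left(U{\left(- \frac{20}{G{\left(-5 \right)}} \right)} \right)}\right) - 64658 = \left(-209081 - \frac{115}{6}\right) - 64658 = - \frac{1254601}{6} - 64658 = - \frac{1642549}{6}$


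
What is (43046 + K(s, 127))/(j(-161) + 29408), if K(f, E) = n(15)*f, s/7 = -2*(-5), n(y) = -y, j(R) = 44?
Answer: 10499/7363 ≈ 1.4259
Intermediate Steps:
s = 70 (s = 7*(-2*(-5)) = 7*10 = 70)
K(f, E) = -15*f (K(f, E) = (-1*15)*f = -15*f)
(43046 + K(s, 127))/(j(-161) + 29408) = (43046 - 15*70)/(44 + 29408) = (43046 - 1050)/29452 = 41996*(1/29452) = 10499/7363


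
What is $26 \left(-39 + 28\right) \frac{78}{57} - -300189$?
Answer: $\frac{5696155}{19} \approx 2.998 \cdot 10^{5}$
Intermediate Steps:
$26 \left(-39 + 28\right) \frac{78}{57} - -300189 = 26 \left(-11\right) 78 \cdot \frac{1}{57} + 300189 = \left(-286\right) \frac{26}{19} + 300189 = - \frac{7436}{19} + 300189 = \frac{5696155}{19}$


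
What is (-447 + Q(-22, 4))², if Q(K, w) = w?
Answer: 196249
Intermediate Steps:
(-447 + Q(-22, 4))² = (-447 + 4)² = (-443)² = 196249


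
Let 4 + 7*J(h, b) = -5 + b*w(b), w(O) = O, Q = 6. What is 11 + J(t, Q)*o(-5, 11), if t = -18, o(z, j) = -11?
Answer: -220/7 ≈ -31.429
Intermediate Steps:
J(h, b) = -9/7 + b**2/7 (J(h, b) = -4/7 + (-5 + b*b)/7 = -4/7 + (-5 + b**2)/7 = -4/7 + (-5/7 + b**2/7) = -9/7 + b**2/7)
11 + J(t, Q)*o(-5, 11) = 11 + (-9/7 + (1/7)*6**2)*(-11) = 11 + (-9/7 + (1/7)*36)*(-11) = 11 + (-9/7 + 36/7)*(-11) = 11 + (27/7)*(-11) = 11 - 297/7 = -220/7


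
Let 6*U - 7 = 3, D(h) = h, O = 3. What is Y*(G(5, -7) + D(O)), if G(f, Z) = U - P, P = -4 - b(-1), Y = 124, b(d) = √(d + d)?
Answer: 3224/3 + 124*I*√2 ≈ 1074.7 + 175.36*I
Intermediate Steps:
b(d) = √2*√d (b(d) = √(2*d) = √2*√d)
U = 5/3 (U = 7/6 + (⅙)*3 = 7/6 + ½ = 5/3 ≈ 1.6667)
P = -4 - I*√2 (P = -4 - √2*√(-1) = -4 - √2*I = -4 - I*√2 ≈ -4.0 - 1.4142*I)
G(f, Z) = 17/3 + I*√2 (G(f, Z) = 5/3 - (-4 - I*√2) = 5/3 + (4 + I*√2) = 17/3 + I*√2)
Y*(G(5, -7) + D(O)) = 124*((17/3 + I*√2) + 3) = 124*(26/3 + I*√2) = 3224/3 + 124*I*√2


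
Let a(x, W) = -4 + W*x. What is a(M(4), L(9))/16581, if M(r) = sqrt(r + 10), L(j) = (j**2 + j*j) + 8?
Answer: -4/16581 + 170*sqrt(14)/16581 ≈ 0.038121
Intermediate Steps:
L(j) = 8 + 2*j**2 (L(j) = (j**2 + j**2) + 8 = 2*j**2 + 8 = 8 + 2*j**2)
M(r) = sqrt(10 + r)
a(M(4), L(9))/16581 = (-4 + (8 + 2*9**2)*sqrt(10 + 4))/16581 = (-4 + (8 + 2*81)*sqrt(14))*(1/16581) = (-4 + (8 + 162)*sqrt(14))*(1/16581) = (-4 + 170*sqrt(14))*(1/16581) = -4/16581 + 170*sqrt(14)/16581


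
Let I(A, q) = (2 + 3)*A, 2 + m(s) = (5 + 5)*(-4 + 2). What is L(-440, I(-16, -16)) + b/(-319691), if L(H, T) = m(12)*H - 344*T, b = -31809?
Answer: 11892537009/319691 ≈ 37200.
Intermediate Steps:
m(s) = -22 (m(s) = -2 + (5 + 5)*(-4 + 2) = -2 + 10*(-2) = -2 - 20 = -22)
I(A, q) = 5*A
L(H, T) = -344*T - 22*H (L(H, T) = -22*H - 344*T = -344*T - 22*H)
L(-440, I(-16, -16)) + b/(-319691) = (-1720*(-16) - 22*(-440)) - 31809/(-319691) = (-344*(-80) + 9680) - 31809*(-1/319691) = (27520 + 9680) + 31809/319691 = 37200 + 31809/319691 = 11892537009/319691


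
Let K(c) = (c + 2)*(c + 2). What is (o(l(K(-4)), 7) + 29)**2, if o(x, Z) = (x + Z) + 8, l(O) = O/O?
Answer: 2025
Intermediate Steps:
K(c) = (2 + c)**2 (K(c) = (2 + c)*(2 + c) = (2 + c)**2)
l(O) = 1
o(x, Z) = 8 + Z + x (o(x, Z) = (Z + x) + 8 = 8 + Z + x)
(o(l(K(-4)), 7) + 29)**2 = ((8 + 7 + 1) + 29)**2 = (16 + 29)**2 = 45**2 = 2025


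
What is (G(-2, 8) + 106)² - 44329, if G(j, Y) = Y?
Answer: -31333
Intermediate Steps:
(G(-2, 8) + 106)² - 44329 = (8 + 106)² - 44329 = 114² - 44329 = 12996 - 44329 = -31333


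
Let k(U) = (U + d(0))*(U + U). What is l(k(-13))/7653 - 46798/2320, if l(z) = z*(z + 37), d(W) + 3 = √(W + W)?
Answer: 13175711/2959160 ≈ 4.4525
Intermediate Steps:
d(W) = -3 + √2*√W (d(W) = -3 + √(W + W) = -3 + √(2*W) = -3 + √2*√W)
k(U) = 2*U*(-3 + U) (k(U) = (U + (-3 + √2*√0))*(U + U) = (U + (-3 + √2*0))*(2*U) = (U + (-3 + 0))*(2*U) = (U - 3)*(2*U) = (-3 + U)*(2*U) = 2*U*(-3 + U))
l(z) = z*(37 + z)
l(k(-13))/7653 - 46798/2320 = ((2*(-13)*(-3 - 13))*(37 + 2*(-13)*(-3 - 13)))/7653 - 46798/2320 = ((2*(-13)*(-16))*(37 + 2*(-13)*(-16)))*(1/7653) - 46798*1/2320 = (416*(37 + 416))*(1/7653) - 23399/1160 = (416*453)*(1/7653) - 23399/1160 = 188448*(1/7653) - 23399/1160 = 62816/2551 - 23399/1160 = 13175711/2959160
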